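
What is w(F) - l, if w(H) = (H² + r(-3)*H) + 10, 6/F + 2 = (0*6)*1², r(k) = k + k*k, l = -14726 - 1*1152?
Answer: 15879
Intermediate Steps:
l = -15878 (l = -14726 - 1152 = -15878)
r(k) = k + k²
F = -3 (F = 6/(-2 + (0*6)*1²) = 6/(-2 + 0*1) = 6/(-2 + 0) = 6/(-2) = 6*(-½) = -3)
w(H) = 10 + H² + 6*H (w(H) = (H² + (-3*(1 - 3))*H) + 10 = (H² + (-3*(-2))*H) + 10 = (H² + 6*H) + 10 = 10 + H² + 6*H)
w(F) - l = (10 + (-3)² + 6*(-3)) - 1*(-15878) = (10 + 9 - 18) + 15878 = 1 + 15878 = 15879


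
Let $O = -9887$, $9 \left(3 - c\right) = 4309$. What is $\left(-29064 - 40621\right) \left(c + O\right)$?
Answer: $\frac{6499171525}{9} \approx 7.2213 \cdot 10^{8}$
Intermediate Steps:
$c = - \frac{4282}{9}$ ($c = 3 - \frac{4309}{9} = - \frac{4282}{9} \approx -475.78$)
$\left(-29064 - 40621\right) \left(c + O\right) = \left(-29064 - 40621\right) \left(- \frac{4282}{9} - 9887\right) = \left(-69685\right) \left(- \frac{93265}{9}\right) = \frac{6499171525}{9}$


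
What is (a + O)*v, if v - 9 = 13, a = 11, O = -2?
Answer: 198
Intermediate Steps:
v = 22 (v = 9 + 13 = 22)
(a + O)*v = (11 - 2)*22 = 9*22 = 198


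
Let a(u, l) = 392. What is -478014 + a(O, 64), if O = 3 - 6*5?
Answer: -477622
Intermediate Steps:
O = -27 (O = 3 - 30 = -27)
-478014 + a(O, 64) = -478014 + 392 = -477622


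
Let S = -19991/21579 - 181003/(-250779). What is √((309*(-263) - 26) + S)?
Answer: 29*I*√34947667255267535065/601284449 ≈ 285.12*I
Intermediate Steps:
S = -123051028/601284449 (S = -19991*1/21579 - 181003*(-1/250779) = -19991/21579 + 181003/250779 = -123051028/601284449 ≈ -0.20465)
√((309*(-263) - 26) + S) = √((309*(-263) - 26) - 123051028/601284449) = √((-81267 - 26) - 123051028/601284449) = √(-81293 - 123051028/601284449) = √(-48880339763585/601284449) = 29*I*√34947667255267535065/601284449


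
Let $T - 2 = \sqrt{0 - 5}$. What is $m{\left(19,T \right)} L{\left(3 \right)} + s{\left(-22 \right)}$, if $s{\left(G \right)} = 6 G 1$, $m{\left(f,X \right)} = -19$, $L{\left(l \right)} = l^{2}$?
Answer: $-303$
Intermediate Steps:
$T = 2 + i \sqrt{5}$ ($T = 2 + \sqrt{0 - 5} = 2 + \sqrt{-5} = 2 + i \sqrt{5} \approx 2.0 + 2.2361 i$)
$s{\left(G \right)} = 6 G$
$m{\left(19,T \right)} L{\left(3 \right)} + s{\left(-22 \right)} = - 19 \cdot 3^{2} + 6 \left(-22\right) = \left(-19\right) 9 - 132 = -171 - 132 = -303$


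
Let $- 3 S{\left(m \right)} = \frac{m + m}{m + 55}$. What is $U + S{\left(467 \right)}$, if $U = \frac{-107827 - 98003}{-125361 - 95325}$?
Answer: $\frac{9684088}{28799523} \approx 0.33626$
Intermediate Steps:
$S{\left(m \right)} = - \frac{2 m}{3 \left(55 + m\right)}$ ($S{\left(m \right)} = - \frac{\left(m + m\right) \frac{1}{m + 55}}{3} = - \frac{2 m \frac{1}{55 + m}}{3} = - \frac{2 m}{3 \left(55 + m\right)}$)
$U = \frac{34305}{36781}$ ($U = - \frac{205830}{-220686} = \left(-205830\right) \left(- \frac{1}{220686}\right) = \frac{34305}{36781} \approx 0.93268$)
$U + S{\left(467 \right)} = \frac{34305}{36781} - \frac{934}{165 + 3 \cdot 467} = \frac{34305}{36781} - \frac{934}{165 + 1401} = \frac{34305}{36781} - \frac{934}{1566} = \frac{34305}{36781} - 934 \cdot \frac{1}{1566} = \frac{34305}{36781} - \frac{467}{783} = \frac{9684088}{28799523}$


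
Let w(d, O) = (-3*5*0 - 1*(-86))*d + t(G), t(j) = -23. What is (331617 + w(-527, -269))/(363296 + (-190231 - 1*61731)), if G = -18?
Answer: 143136/55667 ≈ 2.5713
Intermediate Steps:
w(d, O) = -23 + 86*d (w(d, O) = (-3*5*0 - 1*(-86))*d - 23 = (-15*0 + 86)*d - 23 = (0 + 86)*d - 23 = 86*d - 23 = -23 + 86*d)
(331617 + w(-527, -269))/(363296 + (-190231 - 1*61731)) = (331617 + (-23 + 86*(-527)))/(363296 + (-190231 - 1*61731)) = (331617 + (-23 - 45322))/(363296 + (-190231 - 61731)) = (331617 - 45345)/(363296 - 251962) = 286272/111334 = 286272*(1/111334) = 143136/55667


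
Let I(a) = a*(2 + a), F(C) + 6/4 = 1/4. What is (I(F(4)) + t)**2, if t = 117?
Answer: 3448449/256 ≈ 13471.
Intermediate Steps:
F(C) = -5/4 (F(C) = -3/2 + 1/4 = -5/4)
(I(F(4)) + t)**2 = (-5*(2 - 5/4)/4 + 117)**2 = (-5/4*3/4 + 117)**2 = (-15/16 + 117)**2 = (1857/16)**2 = 3448449/256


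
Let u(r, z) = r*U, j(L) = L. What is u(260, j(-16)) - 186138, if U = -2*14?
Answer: -193418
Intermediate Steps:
U = -28
u(r, z) = -28*r (u(r, z) = r*(-28) = -28*r)
u(260, j(-16)) - 186138 = -28*260 - 186138 = -7280 - 186138 = -193418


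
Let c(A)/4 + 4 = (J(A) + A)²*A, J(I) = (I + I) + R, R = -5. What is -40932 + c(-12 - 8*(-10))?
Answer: 10730524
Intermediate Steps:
J(I) = -5 + 2*I (J(I) = (I + I) - 5 = 2*I - 5 = -5 + 2*I)
c(A) = -16 + 4*A*(-5 + 3*A)² (c(A) = -16 + 4*(((-5 + 2*A) + A)²*A) = -16 + 4*((-5 + 3*A)²*A) = -16 + 4*(A*(-5 + 3*A)²) = -16 + 4*A*(-5 + 3*A)²)
-40932 + c(-12 - 8*(-10)) = -40932 + (-16 + 4*(-12 - 8*(-10))*(-5 + 3*(-12 - 8*(-10)))²) = -40932 + (-16 + 4*(-12 + 80)*(-5 + 3*(-12 + 80))²) = -40932 + (-16 + 4*68*(-5 + 3*68)²) = -40932 + (-16 + 4*68*(-5 + 204)²) = -40932 + (-16 + 4*68*199²) = -40932 + (-16 + 4*68*39601) = -40932 + (-16 + 10771472) = -40932 + 10771456 = 10730524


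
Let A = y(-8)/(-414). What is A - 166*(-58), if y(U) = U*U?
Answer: 1992964/207 ≈ 9627.8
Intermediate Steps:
y(U) = U²
A = -32/207 (A = (-8)²/(-414) = 64*(-1/414) = -32/207 ≈ -0.15459)
A - 166*(-58) = -32/207 - 166*(-58) = -32/207 + 9628 = 1992964/207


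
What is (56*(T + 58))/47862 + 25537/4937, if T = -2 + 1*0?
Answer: 618867163/118147347 ≈ 5.2381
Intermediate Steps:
T = -2 (T = -2 + 0 = -2)
(56*(T + 58))/47862 + 25537/4937 = (56*(-2 + 58))/47862 + 25537/4937 = (56*56)*(1/47862) + 25537*(1/4937) = 3136*(1/47862) + 25537/4937 = 1568/23931 + 25537/4937 = 618867163/118147347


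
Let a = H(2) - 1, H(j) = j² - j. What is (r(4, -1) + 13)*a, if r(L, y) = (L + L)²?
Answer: 77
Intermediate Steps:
r(L, y) = 4*L² (r(L, y) = (2*L)² = 4*L²)
a = 1 (a = 2*(-1 + 2) - 1 = 2*1 - 1 = 2 - 1 = 1)
(r(4, -1) + 13)*a = (4*4² + 13)*1 = (4*16 + 13)*1 = (64 + 13)*1 = 77*1 = 77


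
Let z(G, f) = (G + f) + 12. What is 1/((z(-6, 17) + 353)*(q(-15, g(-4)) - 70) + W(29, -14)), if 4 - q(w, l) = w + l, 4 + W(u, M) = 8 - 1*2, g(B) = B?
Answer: -1/17670 ≈ -5.6593e-5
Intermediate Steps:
z(G, f) = 12 + G + f
W(u, M) = 2 (W(u, M) = -4 + (8 - 1*2) = -4 + (8 - 2) = -4 + 6 = 2)
q(w, l) = 4 - l - w (q(w, l) = 4 - (w + l) = 4 - (l + w) = 4 + (-l - w) = 4 - l - w)
1/((z(-6, 17) + 353)*(q(-15, g(-4)) - 70) + W(29, -14)) = 1/(((12 - 6 + 17) + 353)*((4 - 1*(-4) - 1*(-15)) - 70) + 2) = 1/((23 + 353)*((4 + 4 + 15) - 70) + 2) = 1/(376*(23 - 70) + 2) = 1/(376*(-47) + 2) = 1/(-17672 + 2) = 1/(-17670) = -1/17670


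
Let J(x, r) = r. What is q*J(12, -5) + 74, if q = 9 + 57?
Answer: -256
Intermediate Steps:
q = 66
q*J(12, -5) + 74 = 66*(-5) + 74 = -330 + 74 = -256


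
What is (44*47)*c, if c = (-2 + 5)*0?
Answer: 0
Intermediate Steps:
c = 0 (c = 3*0 = 0)
(44*47)*c = (44*47)*0 = 2068*0 = 0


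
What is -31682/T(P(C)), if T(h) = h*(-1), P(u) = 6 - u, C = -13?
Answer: 31682/19 ≈ 1667.5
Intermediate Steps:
T(h) = -h
-31682/T(P(C)) = -31682*(-1/(6 - 1*(-13))) = -31682*(-1/(6 + 13)) = -31682/((-1*19)) = -31682/(-19) = -31682*(-1/19) = 31682/19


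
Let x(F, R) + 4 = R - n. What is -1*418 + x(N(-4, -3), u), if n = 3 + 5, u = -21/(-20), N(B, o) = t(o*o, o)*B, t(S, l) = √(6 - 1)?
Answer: -8579/20 ≈ -428.95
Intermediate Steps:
t(S, l) = √5
N(B, o) = B*√5 (N(B, o) = √5*B = B*√5)
u = 21/20 (u = -21*(-1/20) = 21/20 ≈ 1.0500)
n = 8
x(F, R) = -12 + R (x(F, R) = -4 + (R - 1*8) = -4 + (R - 8) = -4 + (-8 + R) = -12 + R)
-1*418 + x(N(-4, -3), u) = -1*418 + (-12 + 21/20) = -418 - 219/20 = -8579/20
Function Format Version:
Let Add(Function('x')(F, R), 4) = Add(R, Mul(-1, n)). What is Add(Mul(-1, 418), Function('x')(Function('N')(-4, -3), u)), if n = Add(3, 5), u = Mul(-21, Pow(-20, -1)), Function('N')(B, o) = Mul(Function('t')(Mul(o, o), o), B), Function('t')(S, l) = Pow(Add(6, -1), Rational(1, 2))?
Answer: Rational(-8579, 20) ≈ -428.95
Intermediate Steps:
Function('t')(S, l) = Pow(5, Rational(1, 2))
Function('N')(B, o) = Mul(B, Pow(5, Rational(1, 2))) (Function('N')(B, o) = Mul(Pow(5, Rational(1, 2)), B) = Mul(B, Pow(5, Rational(1, 2))))
u = Rational(21, 20) (u = Mul(-21, Rational(-1, 20)) = Rational(21, 20) ≈ 1.0500)
n = 8
Function('x')(F, R) = Add(-12, R) (Function('x')(F, R) = Add(-4, Add(R, Mul(-1, 8))) = Add(-4, Add(R, -8)) = Add(-4, Add(-8, R)) = Add(-12, R))
Add(Mul(-1, 418), Function('x')(Function('N')(-4, -3), u)) = Add(Mul(-1, 418), Add(-12, Rational(21, 20))) = Add(-418, Rational(-219, 20)) = Rational(-8579, 20)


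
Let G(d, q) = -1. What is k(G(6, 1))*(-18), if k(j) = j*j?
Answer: -18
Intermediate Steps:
k(j) = j**2
k(G(6, 1))*(-18) = (-1)**2*(-18) = 1*(-18) = -18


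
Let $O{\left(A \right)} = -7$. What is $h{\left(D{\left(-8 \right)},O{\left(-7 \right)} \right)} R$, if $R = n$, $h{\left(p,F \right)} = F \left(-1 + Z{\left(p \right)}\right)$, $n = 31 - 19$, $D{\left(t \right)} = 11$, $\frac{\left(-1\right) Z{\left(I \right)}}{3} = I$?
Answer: $2856$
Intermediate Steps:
$Z{\left(I \right)} = - 3 I$
$n = 12$
$h{\left(p,F \right)} = F \left(-1 - 3 p\right)$
$R = 12$
$h{\left(D{\left(-8 \right)},O{\left(-7 \right)} \right)} R = \left(-1\right) \left(-7\right) \left(1 + 3 \cdot 11\right) 12 = \left(-1\right) \left(-7\right) \left(1 + 33\right) 12 = \left(-1\right) \left(-7\right) 34 \cdot 12 = 238 \cdot 12 = 2856$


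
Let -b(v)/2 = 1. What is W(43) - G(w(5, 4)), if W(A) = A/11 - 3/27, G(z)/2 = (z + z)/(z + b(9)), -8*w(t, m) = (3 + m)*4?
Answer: 124/99 ≈ 1.2525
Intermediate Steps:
w(t, m) = -3/2 - m/2 (w(t, m) = -(3 + m)*4/8 = -(12 + 4*m)/8 = -3/2 - m/2)
b(v) = -2 (b(v) = -2*1 = -2)
G(z) = 4*z/(-2 + z) (G(z) = 2*((z + z)/(z - 2)) = 2*((2*z)/(-2 + z)) = 2*(2*z/(-2 + z)) = 4*z/(-2 + z))
W(A) = -⅑ + A/11 (W(A) = A*(1/11) - 3*1/27 = A/11 - ⅑ = -⅑ + A/11)
W(43) - G(w(5, 4)) = (-⅑ + (1/11)*43) - 4*(-3/2 - ½*4)/(-2 + (-3/2 - ½*4)) = (-⅑ + 43/11) - 4*(-3/2 - 2)/(-2 + (-3/2 - 2)) = 376/99 - 4*(-7)/(2*(-2 - 7/2)) = 376/99 - 4*(-7)/(2*(-11/2)) = 376/99 - 4*(-7)*(-2)/(2*11) = 376/99 - 1*28/11 = 376/99 - 28/11 = 124/99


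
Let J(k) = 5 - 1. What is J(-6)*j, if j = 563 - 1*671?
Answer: -432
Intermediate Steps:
j = -108 (j = 563 - 671 = -108)
J(k) = 4
J(-6)*j = 4*(-108) = -432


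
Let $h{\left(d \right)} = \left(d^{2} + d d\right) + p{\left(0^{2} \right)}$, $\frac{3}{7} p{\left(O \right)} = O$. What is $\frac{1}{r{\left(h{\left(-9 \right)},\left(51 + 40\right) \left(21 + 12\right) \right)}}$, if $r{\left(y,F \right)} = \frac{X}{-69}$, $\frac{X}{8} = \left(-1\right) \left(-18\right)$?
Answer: $- \frac{23}{48} \approx -0.47917$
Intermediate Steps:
$p{\left(O \right)} = \frac{7 O}{3}$
$h{\left(d \right)} = 2 d^{2}$ ($h{\left(d \right)} = \left(d^{2} + d d\right) + \frac{7 \cdot 0^{2}}{3} = \left(d^{2} + d^{2}\right) + \frac{7}{3} \cdot 0 = 2 d^{2} + 0 = 2 d^{2}$)
$X = 144$ ($X = 8 \left(\left(-1\right) \left(-18\right)\right) = 8 \cdot 18 = 144$)
$r{\left(y,F \right)} = - \frac{48}{23}$ ($r{\left(y,F \right)} = \frac{144}{-69} = 144 \left(- \frac{1}{69}\right) = - \frac{48}{23}$)
$\frac{1}{r{\left(h{\left(-9 \right)},\left(51 + 40\right) \left(21 + 12\right) \right)}} = \frac{1}{- \frac{48}{23}} = - \frac{23}{48}$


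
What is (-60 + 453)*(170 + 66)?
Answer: 92748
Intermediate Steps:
(-60 + 453)*(170 + 66) = 393*236 = 92748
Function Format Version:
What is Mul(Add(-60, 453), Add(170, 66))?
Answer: 92748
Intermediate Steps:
Mul(Add(-60, 453), Add(170, 66)) = Mul(393, 236) = 92748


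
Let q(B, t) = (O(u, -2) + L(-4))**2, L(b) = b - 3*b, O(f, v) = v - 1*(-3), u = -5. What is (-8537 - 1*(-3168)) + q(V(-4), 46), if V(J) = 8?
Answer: -5288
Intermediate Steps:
O(f, v) = 3 + v (O(f, v) = v + 3 = 3 + v)
L(b) = -2*b
q(B, t) = 81 (q(B, t) = ((3 - 2) - 2*(-4))**2 = (1 + 8)**2 = 9**2 = 81)
(-8537 - 1*(-3168)) + q(V(-4), 46) = (-8537 - 1*(-3168)) + 81 = (-8537 + 3168) + 81 = -5369 + 81 = -5288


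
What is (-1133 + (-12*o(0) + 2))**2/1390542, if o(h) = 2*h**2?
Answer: 426387/463514 ≈ 0.91990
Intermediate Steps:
(-1133 + (-12*o(0) + 2))**2/1390542 = (-1133 + (-24*0**2 + 2))**2/1390542 = (-1133 + (-24*0 + 2))**2*(1/1390542) = (-1133 + (-12*0 + 2))**2*(1/1390542) = (-1133 + (0 + 2))**2*(1/1390542) = (-1133 + 2)**2*(1/1390542) = (-1131)**2*(1/1390542) = 1279161*(1/1390542) = 426387/463514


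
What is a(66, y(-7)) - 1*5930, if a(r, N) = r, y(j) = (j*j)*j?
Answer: -5864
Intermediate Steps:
y(j) = j³ (y(j) = j²*j = j³)
a(66, y(-7)) - 1*5930 = 66 - 1*5930 = 66 - 5930 = -5864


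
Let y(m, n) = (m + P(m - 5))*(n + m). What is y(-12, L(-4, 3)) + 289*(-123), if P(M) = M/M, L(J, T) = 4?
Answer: -35459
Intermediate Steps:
P(M) = 1
y(m, n) = (1 + m)*(m + n) (y(m, n) = (m + 1)*(n + m) = (1 + m)*(m + n))
y(-12, L(-4, 3)) + 289*(-123) = (-12 + 4 + (-12)² - 12*4) + 289*(-123) = (-12 + 4 + 144 - 48) - 35547 = 88 - 35547 = -35459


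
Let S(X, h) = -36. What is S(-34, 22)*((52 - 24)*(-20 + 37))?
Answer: -17136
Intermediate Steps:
S(-34, 22)*((52 - 24)*(-20 + 37)) = -36*(52 - 24)*(-20 + 37) = -1008*17 = -36*476 = -17136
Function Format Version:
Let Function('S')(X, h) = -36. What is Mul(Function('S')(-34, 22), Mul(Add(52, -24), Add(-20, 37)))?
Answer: -17136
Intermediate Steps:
Mul(Function('S')(-34, 22), Mul(Add(52, -24), Add(-20, 37))) = Mul(-36, Mul(Add(52, -24), Add(-20, 37))) = Mul(-36, Mul(28, 17)) = Mul(-36, 476) = -17136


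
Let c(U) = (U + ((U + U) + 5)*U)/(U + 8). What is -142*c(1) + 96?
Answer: -272/9 ≈ -30.222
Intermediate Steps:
c(U) = (U + U*(5 + 2*U))/(8 + U) (c(U) = (U + (2*U + 5)*U)/(8 + U) = (U + (5 + 2*U)*U)/(8 + U) = (U + U*(5 + 2*U))/(8 + U))
-142*c(1) + 96 = -284*(3 + 1)/(8 + 1) + 96 = -284*4/9 + 96 = -142*8/9 + 96 = -1136/9 + 96 = -272/9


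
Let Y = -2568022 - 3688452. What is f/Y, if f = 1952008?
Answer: -976004/3128237 ≈ -0.31200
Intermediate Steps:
Y = -6256474
f/Y = 1952008/(-6256474) = 1952008*(-1/6256474) = -976004/3128237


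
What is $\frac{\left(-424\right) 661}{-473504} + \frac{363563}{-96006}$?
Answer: $- \frac{9077594323}{2841201564} \approx -3.195$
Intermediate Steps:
$\frac{\left(-424\right) 661}{-473504} + \frac{363563}{-96006} = \left(-280264\right) \left(- \frac{1}{473504}\right) + 363563 \left(- \frac{1}{96006}\right) = \frac{35033}{59188} - \frac{363563}{96006} = - \frac{9077594323}{2841201564}$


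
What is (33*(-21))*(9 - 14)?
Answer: 3465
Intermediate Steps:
(33*(-21))*(9 - 14) = -693*(-5) = 3465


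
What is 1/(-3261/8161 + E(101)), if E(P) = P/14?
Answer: 114254/778607 ≈ 0.14674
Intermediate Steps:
E(P) = P/14 (E(P) = P*(1/14) = P/14)
1/(-3261/8161 + E(101)) = 1/(-3261/8161 + (1/14)*101) = 1/(-3261*1/8161 + 101/14) = 1/(-3261/8161 + 101/14) = 1/(778607/114254) = 114254/778607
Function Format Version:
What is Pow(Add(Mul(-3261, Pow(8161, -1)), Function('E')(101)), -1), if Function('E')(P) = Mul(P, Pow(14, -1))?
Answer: Rational(114254, 778607) ≈ 0.14674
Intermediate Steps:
Function('E')(P) = Mul(Rational(1, 14), P) (Function('E')(P) = Mul(P, Rational(1, 14)) = Mul(Rational(1, 14), P))
Pow(Add(Mul(-3261, Pow(8161, -1)), Function('E')(101)), -1) = Pow(Add(Mul(-3261, Pow(8161, -1)), Mul(Rational(1, 14), 101)), -1) = Pow(Add(Mul(-3261, Rational(1, 8161)), Rational(101, 14)), -1) = Pow(Add(Rational(-3261, 8161), Rational(101, 14)), -1) = Pow(Rational(778607, 114254), -1) = Rational(114254, 778607)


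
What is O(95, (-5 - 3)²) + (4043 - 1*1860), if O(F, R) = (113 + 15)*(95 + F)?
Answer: 26503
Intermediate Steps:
O(F, R) = 12160 + 128*F (O(F, R) = 128*(95 + F) = 12160 + 128*F)
O(95, (-5 - 3)²) + (4043 - 1*1860) = (12160 + 128*95) + (4043 - 1*1860) = (12160 + 12160) + (4043 - 1860) = 24320 + 2183 = 26503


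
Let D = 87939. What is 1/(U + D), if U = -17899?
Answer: 1/70040 ≈ 1.4278e-5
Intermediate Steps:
1/(U + D) = 1/(-17899 + 87939) = 1/70040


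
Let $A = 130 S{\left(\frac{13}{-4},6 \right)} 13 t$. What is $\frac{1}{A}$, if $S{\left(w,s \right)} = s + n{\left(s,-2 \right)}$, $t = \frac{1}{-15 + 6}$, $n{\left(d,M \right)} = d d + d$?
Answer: $- \frac{3}{27040} \approx -0.00011095$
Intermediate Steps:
$n{\left(d,M \right)} = d + d^{2}$ ($n{\left(d,M \right)} = d^{2} + d = d + d^{2}$)
$t = - \frac{1}{9}$ ($t = \frac{1}{-9} = - \frac{1}{9} \approx -0.11111$)
$S{\left(w,s \right)} = s + s \left(1 + s\right)$
$A = - \frac{27040}{3}$ ($A = 130 \cdot 6 \left(2 + 6\right) 13 \left(- \frac{1}{9}\right) = 130 \cdot 6 \cdot 8 \left(- \frac{13}{9}\right) = 130 \cdot 48 \left(- \frac{13}{9}\right) = 6240 \left(- \frac{13}{9}\right) = - \frac{27040}{3} \approx -9013.3$)
$\frac{1}{A} = \frac{1}{- \frac{27040}{3}} = - \frac{3}{27040}$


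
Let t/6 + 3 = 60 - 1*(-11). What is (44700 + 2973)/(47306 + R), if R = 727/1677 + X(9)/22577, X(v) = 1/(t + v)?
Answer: 27876873785007/27662523362114 ≈ 1.0077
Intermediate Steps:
t = 408 (t = -18 + 6*(60 - 1*(-11)) = -18 + 6*(60 + 11) = -18 + 6*71 = -18 + 426 = 408)
X(v) = 1/(408 + v)
R = 760491380/1754255477 (R = 727/1677 + 1/((408 + 9)*22577) = 727*(1/1677) + (1/22577)/417 = 727/1677 + (1/417)*(1/22577) = 727/1677 + 1/9414609 = 760491380/1754255477 ≈ 0.43351)
(44700 + 2973)/(47306 + R) = (44700 + 2973)/(47306 + 760491380/1754255477) = 47673/(82987570086342/1754255477) = 47673*(1754255477/82987570086342) = 27876873785007/27662523362114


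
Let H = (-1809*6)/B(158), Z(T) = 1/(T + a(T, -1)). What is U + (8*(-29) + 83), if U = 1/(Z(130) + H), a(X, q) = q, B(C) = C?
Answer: -104310787/700004 ≈ -149.01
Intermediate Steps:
Z(T) = 1/(-1 + T) (Z(T) = 1/(T - 1) = 1/(-1 + T))
H = -5427/79 (H = -1809*6/158 = -10854*1/158 = -5427/79 ≈ -68.696)
U = -10191/700004 (U = 1/(1/(-1 + 130) - 5427/79) = 1/(1/129 - 5427/79) = 1/(-700004/10191) = -10191/700004 ≈ -0.014558)
U + (8*(-29) + 83) = -10191/700004 + (8*(-29) + 83) = -10191/700004 + (-232 + 83) = -10191/700004 - 149 = -104310787/700004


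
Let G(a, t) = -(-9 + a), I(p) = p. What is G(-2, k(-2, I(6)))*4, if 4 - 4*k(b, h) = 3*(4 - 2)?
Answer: 44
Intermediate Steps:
k(b, h) = -½ (k(b, h) = 1 - 3*(4 - 2)/4 = 1 - 3*2/4 = 1 - ¼*6 = 1 - 3/2 = -½)
G(a, t) = 9 - a
G(-2, k(-2, I(6)))*4 = (9 - 1*(-2))*4 = (9 + 2)*4 = 11*4 = 44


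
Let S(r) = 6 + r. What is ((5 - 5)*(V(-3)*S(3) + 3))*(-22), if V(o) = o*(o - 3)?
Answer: 0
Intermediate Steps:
V(o) = o*(-3 + o)
((5 - 5)*(V(-3)*S(3) + 3))*(-22) = ((5 - 5)*((-3*(-3 - 3))*(6 + 3) + 3))*(-22) = (0*(-3*(-6)*9 + 3))*(-22) = (0*(18*9 + 3))*(-22) = (0*(162 + 3))*(-22) = (0*165)*(-22) = 0*(-22) = 0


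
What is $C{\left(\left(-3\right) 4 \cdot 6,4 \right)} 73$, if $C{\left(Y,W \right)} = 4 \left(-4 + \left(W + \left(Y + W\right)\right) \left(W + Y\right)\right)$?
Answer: $1269616$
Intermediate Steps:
$C{\left(Y,W \right)} = -16 + 4 \left(W + Y\right) \left(Y + 2 W\right)$ ($C{\left(Y,W \right)} = 4 \left(-4 + \left(W + \left(W + Y\right)\right) \left(W + Y\right)\right) = 4 \left(-4 + \left(Y + 2 W\right) \left(W + Y\right)\right) = 4 \left(-4 + \left(W + Y\right) \left(Y + 2 W\right)\right) = -16 + 4 \left(W + Y\right) \left(Y + 2 W\right)$)
$C{\left(\left(-3\right) 4 \cdot 6,4 \right)} 73 = \left(-16 + 4 \left(\left(-3\right) 4 \cdot 6\right)^{2} + 8 \cdot 4^{2} + 12 \cdot 4 \left(-3\right) 4 \cdot 6\right) 73 = \left(-16 + 4 \left(\left(-12\right) 6\right)^{2} + 8 \cdot 16 + 12 \cdot 4 \left(\left(-12\right) 6\right)\right) 73 = \left(-16 + 4 \left(-72\right)^{2} + 128 + 12 \cdot 4 \left(-72\right)\right) 73 = \left(-16 + 4 \cdot 5184 + 128 - 3456\right) 73 = \left(-16 + 20736 + 128 - 3456\right) 73 = 17392 \cdot 73 = 1269616$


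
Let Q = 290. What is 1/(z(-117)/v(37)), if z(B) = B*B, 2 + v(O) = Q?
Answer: 32/1521 ≈ 0.021039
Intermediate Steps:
v(O) = 288 (v(O) = -2 + 290 = 288)
z(B) = B²
1/(z(-117)/v(37)) = 1/((-117)²/288) = 1/(13689*(1/288)) = 1/(1521/32) = 32/1521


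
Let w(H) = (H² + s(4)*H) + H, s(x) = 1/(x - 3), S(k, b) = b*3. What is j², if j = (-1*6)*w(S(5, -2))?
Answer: 20736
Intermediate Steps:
S(k, b) = 3*b
s(x) = 1/(-3 + x)
w(H) = H² + 2*H (w(H) = (H² + H/(-3 + 4)) + H = (H² + H/1) + H = (H² + 1*H) + H = (H² + H) + H = (H + H²) + H = H² + 2*H)
j = -144 (j = (-1*6)*((3*(-2))*(2 + 3*(-2))) = -(-36)*(2 - 6) = -(-36)*(-4) = -6*24 = -144)
j² = (-144)² = 20736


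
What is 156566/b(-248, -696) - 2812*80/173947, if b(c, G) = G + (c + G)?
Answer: -13801560201/142636540 ≈ -96.760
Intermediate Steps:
b(c, G) = c + 2*G (b(c, G) = G + (G + c) = c + 2*G)
156566/b(-248, -696) - 2812*80/173947 = 156566/(-248 + 2*(-696)) - 2812*80/173947 = 156566/(-248 - 1392) - 224960*1/173947 = 156566/(-1640) - 224960/173947 = 156566*(-1/1640) - 224960/173947 = -78283/820 - 224960/173947 = -13801560201/142636540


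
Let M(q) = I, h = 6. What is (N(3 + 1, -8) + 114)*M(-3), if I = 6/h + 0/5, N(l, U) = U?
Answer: 106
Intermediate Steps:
I = 1 (I = 6/6 + 0/5 = 6*(⅙) + 0*(⅕) = 1 + 0 = 1)
M(q) = 1
(N(3 + 1, -8) + 114)*M(-3) = (-8 + 114)*1 = 106*1 = 106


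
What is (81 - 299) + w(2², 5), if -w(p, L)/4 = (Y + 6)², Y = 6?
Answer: -794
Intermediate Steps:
w(p, L) = -576 (w(p, L) = -4*(6 + 6)² = -4*12² = -4*144 = -576)
(81 - 299) + w(2², 5) = (81 - 299) - 576 = -218 - 576 = -794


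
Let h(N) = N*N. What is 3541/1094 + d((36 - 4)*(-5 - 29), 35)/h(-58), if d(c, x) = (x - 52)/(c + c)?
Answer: 762363683/235533824 ≈ 3.2367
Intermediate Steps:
h(N) = N**2
d(c, x) = (-52 + x)/(2*c) (d(c, x) = (-52 + x)/((2*c)) = (-52 + x)*(1/(2*c)) = (-52 + x)/(2*c))
3541/1094 + d((36 - 4)*(-5 - 29), 35)/h(-58) = 3541/1094 + ((-52 + 35)/(2*(((36 - 4)*(-5 - 29)))))/((-58)**2) = 3541*(1/1094) + ((1/2)*(-17)/(32*(-34)))/3364 = 3541/1094 + ((1/2)*(-17)/(-1088))*(1/3364) = 3541/1094 + ((1/2)*(-1/1088)*(-17))*(1/3364) = 3541/1094 + (1/128)*(1/3364) = 3541/1094 + 1/430592 = 762363683/235533824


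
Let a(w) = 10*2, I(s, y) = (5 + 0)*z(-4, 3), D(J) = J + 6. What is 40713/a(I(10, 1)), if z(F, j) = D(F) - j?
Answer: 40713/20 ≈ 2035.7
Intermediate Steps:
D(J) = 6 + J
z(F, j) = 6 + F - j (z(F, j) = (6 + F) - j = 6 + F - j)
I(s, y) = -5 (I(s, y) = (5 + 0)*(6 - 4 - 1*3) = 5*(6 - 4 - 3) = 5*(-1) = -5)
a(w) = 20
40713/a(I(10, 1)) = 40713/20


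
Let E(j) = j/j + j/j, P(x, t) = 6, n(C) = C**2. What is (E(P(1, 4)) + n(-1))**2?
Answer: 9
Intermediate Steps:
E(j) = 2 (E(j) = 1 + 1 = 2)
(E(P(1, 4)) + n(-1))**2 = (2 + (-1)**2)**2 = (2 + 1)**2 = 3**2 = 9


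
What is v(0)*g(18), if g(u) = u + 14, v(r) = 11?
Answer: 352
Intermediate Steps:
g(u) = 14 + u
v(0)*g(18) = 11*(14 + 18) = 11*32 = 352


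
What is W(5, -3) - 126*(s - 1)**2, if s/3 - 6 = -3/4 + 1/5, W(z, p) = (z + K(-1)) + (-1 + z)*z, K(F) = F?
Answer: -5932887/200 ≈ -29664.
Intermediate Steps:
W(z, p) = -1 + z + z*(-1 + z) (W(z, p) = (z - 1) + (-1 + z)*z = (-1 + z) + z*(-1 + z) = -1 + z + z*(-1 + z))
s = 327/20 (s = 18 + 3*(-3/4 + 1/5) = 18 + 3*(-11/20) = 18 - 33/20 = 327/20 ≈ 16.350)
W(5, -3) - 126*(s - 1)**2 = (-1 + 5**2) - 126*(327/20 - 1)**2 = (-1 + 25) - 126*(307/20)**2 = 24 - 126*94249/400 = 24 - 5937687/200 = -5932887/200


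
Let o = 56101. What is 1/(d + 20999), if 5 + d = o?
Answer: 1/77095 ≈ 1.2971e-5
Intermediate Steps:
d = 56096 (d = -5 + 56101 = 56096)
1/(d + 20999) = 1/(56096 + 20999) = 1/77095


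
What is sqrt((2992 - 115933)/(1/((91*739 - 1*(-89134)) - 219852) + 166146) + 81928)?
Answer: sqrt(9110282435965590788397895)/10545120473 ≈ 286.23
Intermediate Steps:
sqrt((2992 - 115933)/(1/((91*739 - 1*(-89134)) - 219852) + 166146) + 81928) = sqrt(-112941/(1/((67249 + 89134) - 219852) + 166146) + 81928) = sqrt(-112941/(1/(156383 - 219852) + 166146) + 81928) = sqrt(-112941/(1/(-63469) + 166146) + 81928) = sqrt(-112941/(-1/63469 + 166146) + 81928) = sqrt(-112941/10545120473/63469 + 81928) = sqrt(-112941*63469/10545120473 + 81928) = sqrt(-7168252329/10545120473 + 81928) = sqrt(863933461859615/10545120473) = sqrt(9110282435965590788397895)/10545120473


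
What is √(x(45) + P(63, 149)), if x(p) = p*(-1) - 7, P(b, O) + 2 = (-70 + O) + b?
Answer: 2*√22 ≈ 9.3808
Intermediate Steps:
P(b, O) = -72 + O + b (P(b, O) = -2 + ((-70 + O) + b) = -2 + (-70 + O + b) = -72 + O + b)
x(p) = -7 - p (x(p) = -p - 7 = -7 - p)
√(x(45) + P(63, 149)) = √((-7 - 1*45) + (-72 + 149 + 63)) = √((-7 - 45) + 140) = √(-52 + 140) = √88 = 2*√22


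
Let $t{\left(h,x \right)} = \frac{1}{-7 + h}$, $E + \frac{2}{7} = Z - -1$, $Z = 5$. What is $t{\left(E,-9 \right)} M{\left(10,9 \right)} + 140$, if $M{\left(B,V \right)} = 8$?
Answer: $\frac{1204}{9} \approx 133.78$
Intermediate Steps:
$E = \frac{40}{7}$ ($E = - \frac{2}{7} + \left(5 - -1\right) = - \frac{2}{7} + \left(5 + 1\right) = - \frac{2}{7} + 6 = \frac{40}{7} \approx 5.7143$)
$t{\left(E,-9 \right)} M{\left(10,9 \right)} + 140 = \frac{1}{-7 + \frac{40}{7}} \cdot 8 + 140 = \frac{1}{- \frac{9}{7}} \cdot 8 + 140 = \left(- \frac{7}{9}\right) 8 + 140 = - \frac{56}{9} + 140 = \frac{1204}{9}$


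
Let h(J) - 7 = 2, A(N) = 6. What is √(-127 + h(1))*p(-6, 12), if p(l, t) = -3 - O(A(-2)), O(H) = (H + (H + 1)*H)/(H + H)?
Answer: -7*I*√118 ≈ -76.039*I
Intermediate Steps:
h(J) = 9 (h(J) = 7 + 2 = 9)
O(H) = (H + H*(1 + H))/(2*H) (O(H) = (H + (1 + H)*H)/((2*H)) = (H + H*(1 + H))*(1/(2*H)) = (H + H*(1 + H))/(2*H))
p(l, t) = -7 (p(l, t) = -3 - (1 + (½)*6) = -3 - (1 + 3) = -3 - 1*4 = -3 - 4 = -7)
√(-127 + h(1))*p(-6, 12) = √(-127 + 9)*(-7) = √(-118)*(-7) = (I*√118)*(-7) = -7*I*√118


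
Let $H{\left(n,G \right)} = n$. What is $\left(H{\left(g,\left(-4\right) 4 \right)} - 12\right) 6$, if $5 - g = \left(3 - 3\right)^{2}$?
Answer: $-42$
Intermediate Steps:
$g = 5$ ($g = 5 - \left(3 - 3\right)^{2} = 5 - 0^{2} = 5 - 0 = 5 + 0 = 5$)
$\left(H{\left(g,\left(-4\right) 4 \right)} - 12\right) 6 = \left(5 - 12\right) 6 = \left(-7\right) 6 = -42$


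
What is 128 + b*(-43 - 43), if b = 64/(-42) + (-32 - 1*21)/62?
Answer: 216499/651 ≈ 332.56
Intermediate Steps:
b = -3097/1302 (b = 64*(-1/42) + (-32 - 21)*(1/62) = -32/21 - 53*1/62 = -32/21 - 53/62 = -3097/1302 ≈ -2.3786)
128 + b*(-43 - 43) = 128 - 3097*(-43 - 43)/1302 = 128 - 3097/1302*(-86) = 128 + 133171/651 = 216499/651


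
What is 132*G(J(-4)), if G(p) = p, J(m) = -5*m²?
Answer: -10560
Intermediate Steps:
132*G(J(-4)) = 132*(-5*(-4)²) = 132*(-5*16) = 132*(-80) = -10560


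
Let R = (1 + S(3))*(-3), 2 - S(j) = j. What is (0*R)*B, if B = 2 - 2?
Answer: 0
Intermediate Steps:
B = 0
S(j) = 2 - j
R = 0 (R = (1 + (2 - 1*3))*(-3) = (1 + (2 - 3))*(-3) = (1 - 1)*(-3) = 0*(-3) = 0)
(0*R)*B = (0*0)*0 = 0*0 = 0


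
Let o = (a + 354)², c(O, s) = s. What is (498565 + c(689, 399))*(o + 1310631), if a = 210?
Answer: 812676138828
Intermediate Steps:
o = 318096 (o = (210 + 354)² = 564² = 318096)
(498565 + c(689, 399))*(o + 1310631) = (498565 + 399)*(318096 + 1310631) = 498964*1628727 = 812676138828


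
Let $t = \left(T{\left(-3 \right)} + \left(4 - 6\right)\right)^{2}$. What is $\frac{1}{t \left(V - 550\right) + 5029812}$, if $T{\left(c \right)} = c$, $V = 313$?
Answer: $\frac{1}{5023887} \approx 1.9905 \cdot 10^{-7}$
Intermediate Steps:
$t = 25$ ($t = \left(-3 + \left(4 - 6\right)\right)^{2} = \left(-3 - 2\right)^{2} = \left(-5\right)^{2} = 25$)
$\frac{1}{t \left(V - 550\right) + 5029812} = \frac{1}{25 \left(313 - 550\right) + 5029812} = \frac{1}{25 \left(-237\right) + 5029812} = \frac{1}{-5925 + 5029812} = \frac{1}{5023887}$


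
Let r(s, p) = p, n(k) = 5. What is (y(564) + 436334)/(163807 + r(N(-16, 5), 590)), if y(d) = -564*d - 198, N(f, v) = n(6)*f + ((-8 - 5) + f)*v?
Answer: 118040/164397 ≈ 0.71802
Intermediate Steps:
N(f, v) = 5*f + v*(-13 + f) (N(f, v) = 5*f + ((-8 - 5) + f)*v = 5*f + (-13 + f)*v = 5*f + v*(-13 + f))
y(d) = -198 - 564*d
(y(564) + 436334)/(163807 + r(N(-16, 5), 590)) = ((-198 - 564*564) + 436334)/(163807 + 590) = ((-198 - 318096) + 436334)/164397 = (-318294 + 436334)*(1/164397) = 118040*(1/164397) = 118040/164397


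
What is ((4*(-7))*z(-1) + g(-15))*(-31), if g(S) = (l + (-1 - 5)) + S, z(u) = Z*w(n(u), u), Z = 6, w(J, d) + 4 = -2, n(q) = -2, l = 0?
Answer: -30597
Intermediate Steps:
w(J, d) = -6 (w(J, d) = -4 - 2 = -6)
z(u) = -36 (z(u) = 6*(-6) = -36)
g(S) = -6 + S (g(S) = (0 + (-1 - 5)) + S = (0 - 6) + S = -6 + S)
((4*(-7))*z(-1) + g(-15))*(-31) = ((4*(-7))*(-36) + (-6 - 15))*(-31) = (-28*(-36) - 21)*(-31) = (1008 - 21)*(-31) = 987*(-31) = -30597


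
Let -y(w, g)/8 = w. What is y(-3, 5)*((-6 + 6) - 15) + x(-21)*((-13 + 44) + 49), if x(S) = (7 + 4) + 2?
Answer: 680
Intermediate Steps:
y(w, g) = -8*w
x(S) = 13 (x(S) = 11 + 2 = 13)
y(-3, 5)*((-6 + 6) - 15) + x(-21)*((-13 + 44) + 49) = (-8*(-3))*((-6 + 6) - 15) + 13*((-13 + 44) + 49) = 24*(0 - 15) + 13*(31 + 49) = 24*(-15) + 13*80 = -360 + 1040 = 680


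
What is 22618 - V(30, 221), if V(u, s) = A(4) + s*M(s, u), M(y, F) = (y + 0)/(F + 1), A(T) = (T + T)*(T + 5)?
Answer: 650085/31 ≈ 20970.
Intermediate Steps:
A(T) = 2*T*(5 + T) (A(T) = (2*T)*(5 + T) = 2*T*(5 + T))
M(y, F) = y/(1 + F)
V(u, s) = 72 + s²/(1 + u) (V(u, s) = 2*4*(5 + 4) + s*(s/(1 + u)) = 2*4*9 + s²/(1 + u) = 72 + s²/(1 + u))
22618 - V(30, 221) = 22618 - (72 + 221² + 72*30)/(1 + 30) = 22618 - (72 + 48841 + 2160)/31 = 22618 - 51073/31 = 650085/31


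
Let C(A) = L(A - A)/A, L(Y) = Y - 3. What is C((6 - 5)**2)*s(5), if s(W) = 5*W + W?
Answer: -90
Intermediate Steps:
s(W) = 6*W
L(Y) = -3 + Y
C(A) = -3/A (C(A) = (-3 + (A - A))/A = (-3 + 0)/A = -3/A)
C((6 - 5)**2)*s(5) = (-3/(6 - 5)**2)*(6*5) = -3/(1**2)*30 = -3/1*30 = -3*1*30 = -3*30 = -90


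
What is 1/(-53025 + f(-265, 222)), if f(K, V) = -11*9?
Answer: -1/53124 ≈ -1.8824e-5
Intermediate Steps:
f(K, V) = -99
1/(-53025 + f(-265, 222)) = 1/(-53025 - 99) = 1/(-53124) = -1/53124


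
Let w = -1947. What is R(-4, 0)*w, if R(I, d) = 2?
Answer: -3894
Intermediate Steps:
R(-4, 0)*w = 2*(-1947) = -3894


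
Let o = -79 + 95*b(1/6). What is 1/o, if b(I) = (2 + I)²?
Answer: 36/13211 ≈ 0.0027250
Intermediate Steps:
o = 13211/36 (o = -79 + 95*(2 + 1/6)² = -79 + 95*(2 + ⅙)² = -79 + 95*(13/6)² = -79 + 95*(169/36) = -79 + 16055/36 = 13211/36 ≈ 366.97)
1/o = 1/(13211/36) = 36/13211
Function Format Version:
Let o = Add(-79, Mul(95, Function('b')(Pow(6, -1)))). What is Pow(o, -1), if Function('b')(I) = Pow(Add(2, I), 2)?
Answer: Rational(36, 13211) ≈ 0.0027250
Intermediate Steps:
o = Rational(13211, 36) (o = Add(-79, Mul(95, Pow(Add(2, Pow(6, -1)), 2))) = Add(-79, Mul(95, Pow(Add(2, Rational(1, 6)), 2))) = Add(-79, Mul(95, Pow(Rational(13, 6), 2))) = Add(-79, Mul(95, Rational(169, 36))) = Add(-79, Rational(16055, 36)) = Rational(13211, 36) ≈ 366.97)
Pow(o, -1) = Pow(Rational(13211, 36), -1) = Rational(36, 13211)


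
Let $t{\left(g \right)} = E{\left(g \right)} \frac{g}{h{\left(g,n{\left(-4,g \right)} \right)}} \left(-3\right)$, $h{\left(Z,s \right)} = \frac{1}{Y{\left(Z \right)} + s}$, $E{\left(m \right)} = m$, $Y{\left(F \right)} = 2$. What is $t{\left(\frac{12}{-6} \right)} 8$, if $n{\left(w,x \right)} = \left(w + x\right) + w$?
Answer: $768$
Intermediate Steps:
$n{\left(w,x \right)} = x + 2 w$
$h{\left(Z,s \right)} = \frac{1}{2 + s}$
$t{\left(g \right)} = - 3 g^{2} \left(-6 + g\right)$ ($t{\left(g \right)} = g \frac{g}{\frac{1}{2 + \left(g + 2 \left(-4\right)\right)}} \left(-3\right) = g \frac{g}{\frac{1}{2 + \left(g - 8\right)}} \left(-3\right) = g \frac{g}{\frac{1}{2 + \left(-8 + g\right)}} \left(-3\right) = g \frac{g}{\frac{1}{-6 + g}} \left(-3\right) = g g \left(-6 + g\right) \left(-3\right) = g^{2} \left(-6 + g\right) \left(-3\right) = - 3 g^{2} \left(-6 + g\right)$)
$t{\left(\frac{12}{-6} \right)} 8 = 3 \left(\frac{12}{-6}\right)^{2} \left(6 - \frac{12}{-6}\right) 8 = 3 \left(12 \left(- \frac{1}{6}\right)\right)^{2} \left(6 - 12 \left(- \frac{1}{6}\right)\right) 8 = 3 \left(-2\right)^{2} \left(6 - -2\right) 8 = 3 \cdot 4 \left(6 + 2\right) 8 = 3 \cdot 4 \cdot 8 \cdot 8 = 96 \cdot 8 = 768$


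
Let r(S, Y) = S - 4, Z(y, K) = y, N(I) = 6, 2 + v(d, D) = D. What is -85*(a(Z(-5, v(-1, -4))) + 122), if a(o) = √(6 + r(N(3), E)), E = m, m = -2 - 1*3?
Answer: -10370 - 170*√2 ≈ -10610.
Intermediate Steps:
v(d, D) = -2 + D
m = -5 (m = -2 - 3 = -5)
E = -5
r(S, Y) = -4 + S
a(o) = 2*√2 (a(o) = √(6 + (-4 + 6)) = √(6 + 2) = √8 = 2*√2)
-85*(a(Z(-5, v(-1, -4))) + 122) = -85*(2*√2 + 122) = -85*(122 + 2*√2) = -10370 - 170*√2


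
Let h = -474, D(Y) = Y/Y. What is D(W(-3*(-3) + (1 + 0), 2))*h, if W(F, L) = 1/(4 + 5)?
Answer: -474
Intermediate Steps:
W(F, L) = ⅑ (W(F, L) = 1/9 = ⅑)
D(Y) = 1
D(W(-3*(-3) + (1 + 0), 2))*h = 1*(-474) = -474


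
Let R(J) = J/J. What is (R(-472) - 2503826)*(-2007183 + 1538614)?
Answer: 1173214776425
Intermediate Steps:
R(J) = 1
(R(-472) - 2503826)*(-2007183 + 1538614) = (1 - 2503826)*(-2007183 + 1538614) = -2503825*(-468569) = 1173214776425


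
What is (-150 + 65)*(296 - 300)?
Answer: 340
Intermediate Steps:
(-150 + 65)*(296 - 300) = -85*(-4) = 340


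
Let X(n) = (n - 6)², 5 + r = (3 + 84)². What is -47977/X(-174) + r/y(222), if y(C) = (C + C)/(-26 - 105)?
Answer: -2677161949/1198800 ≈ -2233.2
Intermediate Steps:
r = 7564 (r = -5 + (3 + 84)² = -5 + 87² = -5 + 7569 = 7564)
X(n) = (-6 + n)²
y(C) = -2*C/131 (y(C) = (2*C)/(-131) = (2*C)*(-1/131) = -2*C/131)
-47977/X(-174) + r/y(222) = -47977/(-6 - 174)² + 7564/((-2/131*222)) = -47977/((-180)²) + 7564/(-444/131) = -47977/32400 + 7564*(-131/444) = -47977*1/32400 - 247721/111 = -47977/32400 - 247721/111 = -2677161949/1198800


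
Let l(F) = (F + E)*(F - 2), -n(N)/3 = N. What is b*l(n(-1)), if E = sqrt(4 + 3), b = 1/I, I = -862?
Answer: -3/862 - sqrt(7)/862 ≈ -0.0065496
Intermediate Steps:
b = -1/862 (b = 1/(-862) = -1/862 ≈ -0.0011601)
n(N) = -3*N
E = sqrt(7) ≈ 2.6458
l(F) = (-2 + F)*(F + sqrt(7)) (l(F) = (F + sqrt(7))*(F - 2) = (F + sqrt(7))*(-2 + F) = (-2 + F)*(F + sqrt(7)))
b*l(n(-1)) = -((-3*(-1))**2 - (-6)*(-1) - 2*sqrt(7) + (-3*(-1))*sqrt(7))/862 = -(3**2 - 2*3 - 2*sqrt(7) + 3*sqrt(7))/862 = -(9 - 6 - 2*sqrt(7) + 3*sqrt(7))/862 = -(3 + sqrt(7))/862 = -3/862 - sqrt(7)/862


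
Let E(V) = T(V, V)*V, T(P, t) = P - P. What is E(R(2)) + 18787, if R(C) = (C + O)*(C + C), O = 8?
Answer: 18787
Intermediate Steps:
T(P, t) = 0
R(C) = 2*C*(8 + C) (R(C) = (C + 8)*(C + C) = (8 + C)*(2*C) = 2*C*(8 + C))
E(V) = 0 (E(V) = 0*V = 0)
E(R(2)) + 18787 = 0 + 18787 = 18787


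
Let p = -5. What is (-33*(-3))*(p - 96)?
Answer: -9999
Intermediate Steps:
(-33*(-3))*(p - 96) = (-33*(-3))*(-5 - 96) = 99*(-101) = -9999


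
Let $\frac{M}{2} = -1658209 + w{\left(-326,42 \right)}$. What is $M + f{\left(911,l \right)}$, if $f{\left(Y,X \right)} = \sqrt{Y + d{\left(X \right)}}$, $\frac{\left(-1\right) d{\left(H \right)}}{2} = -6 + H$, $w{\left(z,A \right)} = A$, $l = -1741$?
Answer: $-3316334 + \sqrt{4405} \approx -3.3163 \cdot 10^{6}$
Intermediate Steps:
$d{\left(H \right)} = 12 - 2 H$ ($d{\left(H \right)} = - 2 \left(-6 + H\right) = 12 - 2 H$)
$M = -3316334$ ($M = 2 \left(-1658209 + 42\right) = 2 \left(-1658167\right) = -3316334$)
$f{\left(Y,X \right)} = \sqrt{12 + Y - 2 X}$ ($f{\left(Y,X \right)} = \sqrt{Y - \left(-12 + 2 X\right)} = \sqrt{12 + Y - 2 X}$)
$M + f{\left(911,l \right)} = -3316334 + \sqrt{12 + 911 - -3482} = -3316334 + \sqrt{12 + 911 + 3482} = -3316334 + \sqrt{4405}$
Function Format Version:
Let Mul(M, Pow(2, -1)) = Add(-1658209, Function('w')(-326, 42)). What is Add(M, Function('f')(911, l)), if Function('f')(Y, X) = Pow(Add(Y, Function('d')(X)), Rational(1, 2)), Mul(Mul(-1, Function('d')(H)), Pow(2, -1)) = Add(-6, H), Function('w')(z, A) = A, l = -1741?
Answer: Add(-3316334, Pow(4405, Rational(1, 2))) ≈ -3.3163e+6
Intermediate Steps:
Function('d')(H) = Add(12, Mul(-2, H)) (Function('d')(H) = Mul(-2, Add(-6, H)) = Add(12, Mul(-2, H)))
M = -3316334 (M = Mul(2, Add(-1658209, 42)) = Mul(2, -1658167) = -3316334)
Function('f')(Y, X) = Pow(Add(12, Y, Mul(-2, X)), Rational(1, 2)) (Function('f')(Y, X) = Pow(Add(Y, Add(12, Mul(-2, X))), Rational(1, 2)) = Pow(Add(12, Y, Mul(-2, X)), Rational(1, 2)))
Add(M, Function('f')(911, l)) = Add(-3316334, Pow(Add(12, 911, Mul(-2, -1741)), Rational(1, 2))) = Add(-3316334, Pow(Add(12, 911, 3482), Rational(1, 2))) = Add(-3316334, Pow(4405, Rational(1, 2)))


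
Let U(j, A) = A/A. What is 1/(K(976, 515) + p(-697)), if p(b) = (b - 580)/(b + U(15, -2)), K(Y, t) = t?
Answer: 696/359717 ≈ 0.0019349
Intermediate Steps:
U(j, A) = 1
p(b) = (-580 + b)/(1 + b) (p(b) = (b - 580)/(b + 1) = (-580 + b)/(1 + b))
1/(K(976, 515) + p(-697)) = 1/(515 + (-580 - 697)/(1 - 697)) = 1/(515 - 1277/(-696)) = 1/(515 - 1/696*(-1277)) = 1/(515 + 1277/696) = 1/(359717/696) = 696/359717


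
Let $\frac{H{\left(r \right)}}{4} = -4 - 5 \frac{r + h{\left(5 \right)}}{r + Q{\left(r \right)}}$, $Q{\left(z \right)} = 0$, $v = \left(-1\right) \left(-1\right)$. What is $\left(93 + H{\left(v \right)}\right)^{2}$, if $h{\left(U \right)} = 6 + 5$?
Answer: $26569$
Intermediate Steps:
$v = 1$
$h{\left(U \right)} = 11$
$H{\left(r \right)} = -16 - \frac{20 \left(11 + r\right)}{r}$ ($H{\left(r \right)} = 4 \left(-4 - 5 \frac{r + 11}{r + 0}\right) = 4 \left(-4 - 5 \frac{11 + r}{r}\right) = 4 \left(-4 - \frac{5 \left(11 + r\right)}{r}\right) = -16 - \frac{20 \left(11 + r\right)}{r}$)
$\left(93 + H{\left(v \right)}\right)^{2} = \left(93 - \left(36 + \frac{220}{1}\right)\right)^{2} = \left(93 - 256\right)^{2} = \left(-163\right)^{2} = 26569$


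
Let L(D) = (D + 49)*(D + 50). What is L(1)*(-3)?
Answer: -7650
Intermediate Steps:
L(D) = (49 + D)*(50 + D)
L(1)*(-3) = (2450 + 1² + 99*1)*(-3) = (2450 + 1 + 99)*(-3) = 2550*(-3) = -7650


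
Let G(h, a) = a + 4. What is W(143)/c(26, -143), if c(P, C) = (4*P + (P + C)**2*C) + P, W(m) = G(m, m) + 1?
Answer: -148/1957397 ≈ -7.5611e-5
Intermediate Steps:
G(h, a) = 4 + a
W(m) = 5 + m (W(m) = (4 + m) + 1 = 5 + m)
c(P, C) = 5*P + C*(C + P)**2 (c(P, C) = (4*P + (C + P)**2*C) + P = (4*P + C*(C + P)**2) + P = 5*P + C*(C + P)**2)
W(143)/c(26, -143) = (5 + 143)/(5*26 - 143*(-143 + 26)**2) = 148/(130 - 143*(-117)**2) = 148/(130 - 143*13689) = 148/(130 - 1957527) = 148/(-1957397) = 148*(-1/1957397) = -148/1957397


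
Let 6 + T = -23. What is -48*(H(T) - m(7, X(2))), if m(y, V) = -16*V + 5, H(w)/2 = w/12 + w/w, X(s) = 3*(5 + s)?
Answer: -15752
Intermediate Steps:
T = -29 (T = -6 - 23 = -29)
X(s) = 15 + 3*s
H(w) = 2 + w/6 (H(w) = 2*(w/12 + w/w) = 2*(w*(1/12) + 1) = 2*(w/12 + 1) = 2*(1 + w/12) = 2 + w/6)
m(y, V) = 5 - 16*V
-48*(H(T) - m(7, X(2))) = -48*((2 + (⅙)*(-29)) - (5 - 16*(15 + 3*2))) = -48*((2 - 29/6) - (5 - 16*(15 + 6))) = -48*(-17/6 - (5 - 16*21)) = -48*(-17/6 - (5 - 336)) = -48*(-17/6 - 1*(-331)) = -48*(-17/6 + 331) = -48*1969/6 = -15752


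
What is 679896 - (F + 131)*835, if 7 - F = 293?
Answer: 809321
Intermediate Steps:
F = -286 (F = 7 - 1*293 = 7 - 293 = -286)
679896 - (F + 131)*835 = 679896 - (-286 + 131)*835 = 679896 - (-155)*835 = 679896 - 1*(-129425) = 679896 + 129425 = 809321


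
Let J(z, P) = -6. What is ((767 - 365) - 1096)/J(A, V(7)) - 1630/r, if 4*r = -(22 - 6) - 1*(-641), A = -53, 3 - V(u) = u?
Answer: 39463/375 ≈ 105.23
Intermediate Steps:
V(u) = 3 - u
r = 625/4 (r = (-(22 - 6) - 1*(-641))/4 = (-1*16 + 641)/4 = (-16 + 641)/4 = (¼)*625 = 625/4 ≈ 156.25)
((767 - 365) - 1096)/J(A, V(7)) - 1630/r = ((767 - 365) - 1096)/(-6) - 1630/625/4 = (402 - 1096)*(-⅙) - 1630*4/625 = -694*(-⅙) - 1304/125 = 347/3 - 1304/125 = 39463/375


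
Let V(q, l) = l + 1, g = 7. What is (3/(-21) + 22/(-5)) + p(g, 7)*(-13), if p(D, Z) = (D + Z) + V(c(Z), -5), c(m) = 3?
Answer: -4709/35 ≈ -134.54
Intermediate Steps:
V(q, l) = 1 + l
p(D, Z) = -4 + D + Z (p(D, Z) = (D + Z) + (1 - 5) = (D + Z) - 4 = -4 + D + Z)
(3/(-21) + 22/(-5)) + p(g, 7)*(-13) = (3/(-21) + 22/(-5)) + (-4 + 7 + 7)*(-13) = (3*(-1/21) + 22*(-⅕)) + 10*(-13) = (-⅐ - 22/5) - 130 = -159/35 - 130 = -4709/35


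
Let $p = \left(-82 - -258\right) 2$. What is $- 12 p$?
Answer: $-4224$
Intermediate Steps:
$p = 352$ ($p = \left(-82 + 258\right) 2 = 176 \cdot 2 = 352$)
$- 12 p = \left(-12\right) 352 = -4224$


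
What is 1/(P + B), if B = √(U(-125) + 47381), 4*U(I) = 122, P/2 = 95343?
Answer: 381372/72722206369 - √189646/72722206369 ≈ 5.2382e-6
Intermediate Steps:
P = 190686 (P = 2*95343 = 190686)
U(I) = 61/2 (U(I) = (¼)*122 = 61/2)
B = √189646/2 (B = √(61/2 + 47381) = √(94823/2) = √189646/2 ≈ 217.74)
1/(P + B) = 1/(190686 + √189646/2)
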